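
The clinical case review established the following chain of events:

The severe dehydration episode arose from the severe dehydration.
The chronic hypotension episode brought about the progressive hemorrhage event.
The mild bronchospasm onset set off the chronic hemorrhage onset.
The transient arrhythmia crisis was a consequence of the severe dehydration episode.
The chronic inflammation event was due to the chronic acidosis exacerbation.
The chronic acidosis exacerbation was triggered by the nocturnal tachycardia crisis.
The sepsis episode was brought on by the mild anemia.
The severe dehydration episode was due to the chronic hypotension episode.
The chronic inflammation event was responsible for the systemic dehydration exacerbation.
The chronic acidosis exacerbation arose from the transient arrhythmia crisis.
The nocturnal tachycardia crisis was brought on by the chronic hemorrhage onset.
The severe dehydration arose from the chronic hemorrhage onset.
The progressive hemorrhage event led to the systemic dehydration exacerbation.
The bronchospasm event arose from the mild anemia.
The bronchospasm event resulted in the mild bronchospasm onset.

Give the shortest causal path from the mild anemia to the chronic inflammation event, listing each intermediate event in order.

the mild anemia → the bronchospasm event
the bronchospasm event → the mild bronchospasm onset
the mild bronchospasm onset → the chronic hemorrhage onset
the chronic hemorrhage onset → the nocturnal tachycardia crisis
the nocturnal tachycardia crisis → the chronic acidosis exacerbation
the chronic acidosis exacerbation → the chronic inflammation event
Length: 6 steps.

the mild anemia → the bronchospasm event → the mild bronchospasm onset → the chronic hemorrhage onset → the nocturnal tachycardia crisis → the chronic acidosis exacerbation → the chronic inflammation event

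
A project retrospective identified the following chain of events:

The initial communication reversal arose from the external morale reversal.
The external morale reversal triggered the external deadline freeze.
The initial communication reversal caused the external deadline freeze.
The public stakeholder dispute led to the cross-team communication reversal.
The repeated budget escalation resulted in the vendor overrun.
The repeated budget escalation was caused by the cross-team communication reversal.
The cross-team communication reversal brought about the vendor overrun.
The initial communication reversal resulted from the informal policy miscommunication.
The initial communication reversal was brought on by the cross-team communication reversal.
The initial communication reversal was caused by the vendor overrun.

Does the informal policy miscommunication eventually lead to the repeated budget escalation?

No

The informal policy miscommunication leads to the initial communication reversal, the external deadline freeze; the repeated budget escalation is not among them.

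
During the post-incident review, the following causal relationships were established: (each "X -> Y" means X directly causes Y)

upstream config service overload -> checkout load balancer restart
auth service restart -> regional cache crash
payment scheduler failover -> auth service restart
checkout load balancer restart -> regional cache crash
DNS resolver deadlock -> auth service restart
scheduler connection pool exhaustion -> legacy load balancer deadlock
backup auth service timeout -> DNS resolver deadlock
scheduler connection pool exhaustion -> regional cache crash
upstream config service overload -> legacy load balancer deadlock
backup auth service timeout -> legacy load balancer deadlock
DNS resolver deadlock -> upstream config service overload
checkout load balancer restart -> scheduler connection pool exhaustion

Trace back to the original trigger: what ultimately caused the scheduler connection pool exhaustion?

Tracing upstream from the scheduler connection pool exhaustion: the scheduler connection pool exhaustion ← the checkout load balancer restart ← the upstream config service overload ← the DNS resolver deadlock ← the backup auth service timeout.
The backup auth service timeout has no stated cause, so it is the root.

the backup auth service timeout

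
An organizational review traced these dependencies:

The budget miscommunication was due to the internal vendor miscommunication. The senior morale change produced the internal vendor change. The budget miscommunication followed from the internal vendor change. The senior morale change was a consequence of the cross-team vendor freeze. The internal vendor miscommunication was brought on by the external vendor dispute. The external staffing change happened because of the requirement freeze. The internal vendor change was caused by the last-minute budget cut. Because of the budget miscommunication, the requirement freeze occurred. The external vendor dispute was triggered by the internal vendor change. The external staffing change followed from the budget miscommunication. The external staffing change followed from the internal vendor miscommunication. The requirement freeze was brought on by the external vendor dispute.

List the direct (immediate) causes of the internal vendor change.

the last-minute budget cut, the senior morale change

Upstream contributors include the cross-team vendor freeze, but only the last-minute budget cut, the senior morale change feed directly into the internal vendor change.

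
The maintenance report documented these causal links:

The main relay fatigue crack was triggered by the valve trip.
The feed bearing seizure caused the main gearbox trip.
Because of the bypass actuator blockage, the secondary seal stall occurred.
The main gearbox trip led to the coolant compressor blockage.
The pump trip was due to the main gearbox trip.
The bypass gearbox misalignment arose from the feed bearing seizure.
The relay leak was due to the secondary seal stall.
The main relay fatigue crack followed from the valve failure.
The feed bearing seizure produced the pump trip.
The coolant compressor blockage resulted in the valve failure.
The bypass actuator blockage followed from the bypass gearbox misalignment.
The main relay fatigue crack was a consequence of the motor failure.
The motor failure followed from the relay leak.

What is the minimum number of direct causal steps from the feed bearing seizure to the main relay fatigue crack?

4

Shortest chain: the feed bearing seizure → the main gearbox trip → the coolant compressor blockage → the valve failure → the main relay fatigue crack.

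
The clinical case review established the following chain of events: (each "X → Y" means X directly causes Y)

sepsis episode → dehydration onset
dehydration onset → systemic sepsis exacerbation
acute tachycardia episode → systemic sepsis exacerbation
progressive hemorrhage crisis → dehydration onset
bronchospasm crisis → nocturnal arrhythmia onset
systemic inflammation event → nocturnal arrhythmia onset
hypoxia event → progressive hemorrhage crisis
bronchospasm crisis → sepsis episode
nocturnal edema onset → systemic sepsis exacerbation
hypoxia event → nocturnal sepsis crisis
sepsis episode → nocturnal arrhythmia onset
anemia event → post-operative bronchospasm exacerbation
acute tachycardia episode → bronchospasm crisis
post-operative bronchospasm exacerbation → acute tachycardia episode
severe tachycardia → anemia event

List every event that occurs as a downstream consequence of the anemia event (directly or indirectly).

the acute tachycardia episode, the bronchospasm crisis, the dehydration onset, the nocturnal arrhythmia onset, the post-operative bronchospasm exacerbation, the sepsis episode, the systemic sepsis exacerbation

Direct effects: the post-operative bronchospasm exacerbation.
2 steps out: the acute tachycardia episode.
3 steps out: the bronchospasm crisis, the systemic sepsis exacerbation.
4 steps out: the sepsis episode, the nocturnal arrhythmia onset.
5 steps out: the dehydration onset.
Not reachable from it: the hypoxia event, the severe tachycardia, the nocturnal sepsis crisis, the nocturnal edema onset, the systemic inflammation event, the progressive hemorrhage crisis.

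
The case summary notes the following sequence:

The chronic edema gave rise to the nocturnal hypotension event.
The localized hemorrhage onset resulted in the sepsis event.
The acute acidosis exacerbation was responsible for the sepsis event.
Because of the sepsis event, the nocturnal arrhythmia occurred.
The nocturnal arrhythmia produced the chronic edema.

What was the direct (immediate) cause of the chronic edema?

Upstream contributors include the localized hemorrhage onset, the sepsis event, the acute acidosis exacerbation, but only the nocturnal arrhythmia feeds directly into the chronic edema.

the nocturnal arrhythmia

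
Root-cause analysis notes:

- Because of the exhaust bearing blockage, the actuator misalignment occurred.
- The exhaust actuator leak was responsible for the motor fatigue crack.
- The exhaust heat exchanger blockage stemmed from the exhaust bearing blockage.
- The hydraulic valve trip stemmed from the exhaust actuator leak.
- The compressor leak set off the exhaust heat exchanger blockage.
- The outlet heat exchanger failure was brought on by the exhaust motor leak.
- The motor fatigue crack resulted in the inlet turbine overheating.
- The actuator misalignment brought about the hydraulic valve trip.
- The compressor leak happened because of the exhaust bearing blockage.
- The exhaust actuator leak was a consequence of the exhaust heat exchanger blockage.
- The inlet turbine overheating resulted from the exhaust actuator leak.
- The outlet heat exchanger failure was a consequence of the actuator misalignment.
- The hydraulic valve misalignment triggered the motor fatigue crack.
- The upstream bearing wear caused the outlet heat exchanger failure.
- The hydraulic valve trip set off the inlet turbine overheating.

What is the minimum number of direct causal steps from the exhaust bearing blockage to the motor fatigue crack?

3

Shortest chain: the exhaust bearing blockage → the exhaust heat exchanger blockage → the exhaust actuator leak → the motor fatigue crack.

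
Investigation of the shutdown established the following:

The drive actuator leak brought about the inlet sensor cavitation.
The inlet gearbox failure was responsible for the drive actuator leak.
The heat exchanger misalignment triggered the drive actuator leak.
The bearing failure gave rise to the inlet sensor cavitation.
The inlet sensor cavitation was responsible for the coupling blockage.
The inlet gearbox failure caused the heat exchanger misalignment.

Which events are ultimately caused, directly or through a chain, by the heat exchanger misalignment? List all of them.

the coupling blockage, the drive actuator leak, the inlet sensor cavitation

Direct effects: the drive actuator leak.
2 steps out: the inlet sensor cavitation.
3 steps out: the coupling blockage.
Not reachable from it: the inlet gearbox failure, the bearing failure.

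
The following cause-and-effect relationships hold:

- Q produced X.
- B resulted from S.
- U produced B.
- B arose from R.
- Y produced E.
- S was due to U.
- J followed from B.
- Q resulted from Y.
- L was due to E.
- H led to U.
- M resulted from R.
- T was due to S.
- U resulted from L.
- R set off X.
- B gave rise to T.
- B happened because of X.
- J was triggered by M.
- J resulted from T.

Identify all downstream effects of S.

B, J, T

Direct effects: B, T.
2 steps out: J.
Not reachable from it: R, Y, M, E, L, H, Q, X, U.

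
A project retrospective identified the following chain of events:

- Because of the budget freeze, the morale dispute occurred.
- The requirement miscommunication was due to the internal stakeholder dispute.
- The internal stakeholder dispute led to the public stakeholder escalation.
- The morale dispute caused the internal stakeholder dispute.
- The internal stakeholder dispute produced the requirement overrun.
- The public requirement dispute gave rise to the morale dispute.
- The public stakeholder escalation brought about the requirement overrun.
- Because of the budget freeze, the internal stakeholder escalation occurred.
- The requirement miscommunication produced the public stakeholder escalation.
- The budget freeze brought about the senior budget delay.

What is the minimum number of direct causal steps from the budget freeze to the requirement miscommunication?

3

Shortest chain: the budget freeze → the morale dispute → the internal stakeholder dispute → the requirement miscommunication.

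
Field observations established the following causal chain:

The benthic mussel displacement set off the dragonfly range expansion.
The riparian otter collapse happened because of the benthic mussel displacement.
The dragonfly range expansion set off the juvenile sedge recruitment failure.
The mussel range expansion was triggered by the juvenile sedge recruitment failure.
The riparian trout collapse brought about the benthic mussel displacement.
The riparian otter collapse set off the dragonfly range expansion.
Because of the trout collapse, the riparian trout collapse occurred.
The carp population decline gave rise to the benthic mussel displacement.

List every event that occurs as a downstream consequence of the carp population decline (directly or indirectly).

Direct effects: the benthic mussel displacement.
2 steps out: the riparian otter collapse, the dragonfly range expansion.
3 steps out: the juvenile sedge recruitment failure.
4 steps out: the mussel range expansion.
Not reachable from it: the trout collapse, the riparian trout collapse.

the benthic mussel displacement, the dragonfly range expansion, the juvenile sedge recruitment failure, the mussel range expansion, the riparian otter collapse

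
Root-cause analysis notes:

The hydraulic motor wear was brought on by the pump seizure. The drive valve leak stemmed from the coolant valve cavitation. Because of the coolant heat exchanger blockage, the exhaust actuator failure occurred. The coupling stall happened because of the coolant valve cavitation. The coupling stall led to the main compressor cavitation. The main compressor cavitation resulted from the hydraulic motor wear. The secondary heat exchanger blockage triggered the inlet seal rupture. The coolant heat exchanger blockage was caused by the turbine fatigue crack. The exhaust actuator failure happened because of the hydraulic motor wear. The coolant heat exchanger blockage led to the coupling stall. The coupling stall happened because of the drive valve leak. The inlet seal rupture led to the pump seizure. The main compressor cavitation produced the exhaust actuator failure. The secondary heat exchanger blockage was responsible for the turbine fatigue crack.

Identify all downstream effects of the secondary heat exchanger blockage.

Direct effects: the inlet seal rupture, the turbine fatigue crack.
2 steps out: the pump seizure, the coolant heat exchanger blockage.
3 steps out: the coupling stall, the hydraulic motor wear, the exhaust actuator failure.
4 steps out: the main compressor cavitation.
Not reachable from it: the coolant valve cavitation, the drive valve leak.

the coolant heat exchanger blockage, the coupling stall, the exhaust actuator failure, the hydraulic motor wear, the inlet seal rupture, the main compressor cavitation, the pump seizure, the turbine fatigue crack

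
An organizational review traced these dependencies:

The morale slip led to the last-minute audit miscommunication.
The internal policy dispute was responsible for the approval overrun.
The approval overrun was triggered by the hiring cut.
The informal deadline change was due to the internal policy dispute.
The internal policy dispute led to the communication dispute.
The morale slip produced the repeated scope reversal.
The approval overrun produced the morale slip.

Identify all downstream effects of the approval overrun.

Direct effects: the morale slip.
2 steps out: the repeated scope reversal, the last-minute audit miscommunication.
Not reachable from it: the internal policy dispute, the informal deadline change, the communication dispute, the hiring cut.

the last-minute audit miscommunication, the morale slip, the repeated scope reversal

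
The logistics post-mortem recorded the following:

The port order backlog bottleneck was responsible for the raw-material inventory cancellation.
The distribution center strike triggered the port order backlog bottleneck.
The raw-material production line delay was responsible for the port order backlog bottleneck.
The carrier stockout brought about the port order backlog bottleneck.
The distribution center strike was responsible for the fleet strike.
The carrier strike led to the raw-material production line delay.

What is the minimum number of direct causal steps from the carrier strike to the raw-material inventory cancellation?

Shortest chain: the carrier strike → the raw-material production line delay → the port order backlog bottleneck → the raw-material inventory cancellation.

3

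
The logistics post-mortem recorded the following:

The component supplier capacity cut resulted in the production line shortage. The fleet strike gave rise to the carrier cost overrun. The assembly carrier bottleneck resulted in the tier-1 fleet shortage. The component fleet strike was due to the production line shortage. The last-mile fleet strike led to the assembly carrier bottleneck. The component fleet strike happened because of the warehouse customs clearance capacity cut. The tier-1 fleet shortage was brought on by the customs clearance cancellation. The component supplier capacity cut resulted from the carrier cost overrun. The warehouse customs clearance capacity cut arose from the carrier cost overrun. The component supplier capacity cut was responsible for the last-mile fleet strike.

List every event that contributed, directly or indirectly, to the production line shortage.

Immediate cause of the production line shortage: the component supplier capacity cut.
Further upstream: the fleet strike, the carrier cost overrun.

the carrier cost overrun, the component supplier capacity cut, the fleet strike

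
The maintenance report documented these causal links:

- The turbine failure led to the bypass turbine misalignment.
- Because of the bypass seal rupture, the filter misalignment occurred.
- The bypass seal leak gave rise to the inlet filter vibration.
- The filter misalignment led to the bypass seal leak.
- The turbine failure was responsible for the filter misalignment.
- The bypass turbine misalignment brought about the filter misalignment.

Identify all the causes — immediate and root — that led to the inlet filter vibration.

Immediate cause of the inlet filter vibration: the bypass seal leak.
Further upstream: the turbine failure, the bypass turbine misalignment, the bypass seal rupture, the filter misalignment.

the bypass seal leak, the bypass seal rupture, the bypass turbine misalignment, the filter misalignment, the turbine failure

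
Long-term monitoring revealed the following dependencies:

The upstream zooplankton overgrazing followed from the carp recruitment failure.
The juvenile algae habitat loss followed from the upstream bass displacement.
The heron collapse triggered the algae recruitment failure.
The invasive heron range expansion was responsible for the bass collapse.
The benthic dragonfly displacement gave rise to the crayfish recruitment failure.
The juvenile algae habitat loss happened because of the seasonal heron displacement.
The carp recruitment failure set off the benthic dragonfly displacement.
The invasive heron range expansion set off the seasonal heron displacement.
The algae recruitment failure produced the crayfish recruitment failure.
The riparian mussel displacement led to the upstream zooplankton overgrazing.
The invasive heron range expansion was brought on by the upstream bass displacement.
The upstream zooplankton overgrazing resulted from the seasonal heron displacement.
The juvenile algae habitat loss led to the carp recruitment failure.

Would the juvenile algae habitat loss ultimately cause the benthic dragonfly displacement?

There is a causal chain: the juvenile algae habitat loss → the carp recruitment failure → the benthic dragonfly displacement.

Yes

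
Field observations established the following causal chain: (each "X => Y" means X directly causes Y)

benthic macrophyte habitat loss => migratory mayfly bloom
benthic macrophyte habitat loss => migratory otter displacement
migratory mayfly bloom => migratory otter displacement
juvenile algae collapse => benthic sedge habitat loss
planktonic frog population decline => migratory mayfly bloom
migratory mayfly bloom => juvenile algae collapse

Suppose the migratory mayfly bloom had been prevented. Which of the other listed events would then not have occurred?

Downstream of the migratory mayfly bloom: the juvenile algae collapse, the benthic sedge habitat loss, the migratory otter displacement.
Of those, still caused via another path: the migratory otter displacement.
The remainder have no surviving cause.

the benthic sedge habitat loss, the juvenile algae collapse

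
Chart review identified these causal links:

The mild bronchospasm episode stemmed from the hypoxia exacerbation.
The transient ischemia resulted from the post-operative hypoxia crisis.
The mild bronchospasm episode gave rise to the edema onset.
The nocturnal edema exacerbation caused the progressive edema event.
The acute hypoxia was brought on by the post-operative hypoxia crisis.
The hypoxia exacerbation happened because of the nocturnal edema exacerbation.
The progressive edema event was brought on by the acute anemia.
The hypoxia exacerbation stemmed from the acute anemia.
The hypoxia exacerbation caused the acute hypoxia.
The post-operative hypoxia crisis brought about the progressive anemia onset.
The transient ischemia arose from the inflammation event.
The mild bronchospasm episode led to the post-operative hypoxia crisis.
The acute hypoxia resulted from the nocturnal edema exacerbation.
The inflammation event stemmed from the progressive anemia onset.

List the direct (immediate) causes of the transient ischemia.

the inflammation event, the post-operative hypoxia crisis

Upstream contributors include the acute anemia, the nocturnal edema exacerbation, the hypoxia exacerbation, the mild bronchospasm episode, the progressive anemia onset, but only the inflammation event, the post-operative hypoxia crisis feed directly into the transient ischemia.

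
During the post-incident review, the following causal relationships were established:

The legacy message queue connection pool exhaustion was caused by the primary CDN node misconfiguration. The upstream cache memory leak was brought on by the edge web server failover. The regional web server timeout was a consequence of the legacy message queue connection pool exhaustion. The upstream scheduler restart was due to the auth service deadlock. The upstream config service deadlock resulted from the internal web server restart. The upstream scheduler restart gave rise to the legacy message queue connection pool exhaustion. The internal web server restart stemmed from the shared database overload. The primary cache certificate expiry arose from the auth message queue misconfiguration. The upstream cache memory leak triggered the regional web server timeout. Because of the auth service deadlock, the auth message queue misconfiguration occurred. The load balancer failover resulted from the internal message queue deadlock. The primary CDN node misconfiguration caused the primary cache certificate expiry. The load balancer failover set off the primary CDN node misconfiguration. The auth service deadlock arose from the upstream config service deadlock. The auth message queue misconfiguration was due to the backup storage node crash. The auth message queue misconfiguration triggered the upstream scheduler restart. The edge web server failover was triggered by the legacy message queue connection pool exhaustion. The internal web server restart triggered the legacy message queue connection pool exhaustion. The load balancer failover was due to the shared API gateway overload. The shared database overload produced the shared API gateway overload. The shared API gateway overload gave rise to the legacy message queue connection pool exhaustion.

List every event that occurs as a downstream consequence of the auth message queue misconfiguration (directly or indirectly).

Direct effects: the upstream scheduler restart, the primary cache certificate expiry.
2 steps out: the legacy message queue connection pool exhaustion.
3 steps out: the edge web server failover, the regional web server timeout.
4 steps out: the upstream cache memory leak.
Not reachable from it: the shared database overload, the internal web server restart, the upstream config service deadlock, the internal message queue deadlock, the shared API gateway overload, the load balancer failover, the backup storage node crash, the auth service deadlock, the primary CDN node misconfiguration.

the edge web server failover, the legacy message queue connection pool exhaustion, the primary cache certificate expiry, the regional web server timeout, the upstream cache memory leak, the upstream scheduler restart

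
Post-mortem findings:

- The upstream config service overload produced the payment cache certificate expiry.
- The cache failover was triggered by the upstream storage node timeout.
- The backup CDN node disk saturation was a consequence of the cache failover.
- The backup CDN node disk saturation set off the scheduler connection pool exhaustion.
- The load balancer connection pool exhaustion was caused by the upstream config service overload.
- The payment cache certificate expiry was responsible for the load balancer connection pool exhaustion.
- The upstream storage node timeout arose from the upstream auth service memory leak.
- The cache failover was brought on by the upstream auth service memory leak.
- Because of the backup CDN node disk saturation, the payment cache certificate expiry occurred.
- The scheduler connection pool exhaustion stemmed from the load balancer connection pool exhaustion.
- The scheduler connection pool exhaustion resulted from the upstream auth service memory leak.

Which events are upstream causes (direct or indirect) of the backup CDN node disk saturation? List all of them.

the cache failover, the upstream auth service memory leak, the upstream storage node timeout

Immediate cause of the backup CDN node disk saturation: the cache failover.
Further upstream: the upstream auth service memory leak, the upstream storage node timeout.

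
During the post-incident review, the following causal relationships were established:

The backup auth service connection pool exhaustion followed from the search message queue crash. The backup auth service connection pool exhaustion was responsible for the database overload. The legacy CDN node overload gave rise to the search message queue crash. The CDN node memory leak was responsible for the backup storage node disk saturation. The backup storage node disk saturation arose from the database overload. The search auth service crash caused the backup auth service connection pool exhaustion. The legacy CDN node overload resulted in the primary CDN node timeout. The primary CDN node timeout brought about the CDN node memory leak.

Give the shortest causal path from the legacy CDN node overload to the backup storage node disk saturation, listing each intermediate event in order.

the legacy CDN node overload → the primary CDN node timeout → the CDN node memory leak → the backup storage node disk saturation

the legacy CDN node overload → the primary CDN node timeout
the primary CDN node timeout → the CDN node memory leak
the CDN node memory leak → the backup storage node disk saturation
Length: 3 steps.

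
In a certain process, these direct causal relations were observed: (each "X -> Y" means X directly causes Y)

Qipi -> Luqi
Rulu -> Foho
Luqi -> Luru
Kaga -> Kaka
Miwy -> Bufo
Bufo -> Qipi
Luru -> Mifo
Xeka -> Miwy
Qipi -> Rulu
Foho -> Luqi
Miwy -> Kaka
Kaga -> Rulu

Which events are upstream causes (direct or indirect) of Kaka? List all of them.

Immediate causes of Kaka: Miwy, Kaga.
Further upstream: Xeka.

Kaga, Miwy, Xeka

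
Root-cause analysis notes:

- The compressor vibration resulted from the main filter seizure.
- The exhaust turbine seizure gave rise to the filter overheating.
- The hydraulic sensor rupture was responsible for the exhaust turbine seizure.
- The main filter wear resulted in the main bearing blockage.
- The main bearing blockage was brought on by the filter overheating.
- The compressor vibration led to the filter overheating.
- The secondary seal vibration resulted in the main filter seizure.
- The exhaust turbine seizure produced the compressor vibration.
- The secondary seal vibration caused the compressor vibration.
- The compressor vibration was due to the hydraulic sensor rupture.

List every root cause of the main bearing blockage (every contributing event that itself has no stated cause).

Tracing upstream from the main bearing blockage: the main bearing blockage ← the filter overheating ← the exhaust turbine seizure ← the hydraulic sensor rupture.
A separate upstream branch: the main bearing blockage ← the filter overheating ← the compressor vibration ← the secondary seal vibration.
A separate upstream branch: the main bearing blockage ← the main filter wear.
Each of those chain origins has no stated cause.

the hydraulic sensor rupture, the main filter wear, the secondary seal vibration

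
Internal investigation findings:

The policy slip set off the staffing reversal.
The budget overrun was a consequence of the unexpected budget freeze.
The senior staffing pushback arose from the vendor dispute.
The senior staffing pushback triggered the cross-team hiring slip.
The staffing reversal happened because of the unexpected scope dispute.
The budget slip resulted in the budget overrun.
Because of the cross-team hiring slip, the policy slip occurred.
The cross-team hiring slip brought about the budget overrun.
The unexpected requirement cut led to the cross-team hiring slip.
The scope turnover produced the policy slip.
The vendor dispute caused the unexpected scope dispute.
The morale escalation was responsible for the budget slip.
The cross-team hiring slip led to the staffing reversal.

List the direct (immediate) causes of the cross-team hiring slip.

Upstream contributors include the vendor dispute, but only the senior staffing pushback, the unexpected requirement cut feed directly into the cross-team hiring slip.

the senior staffing pushback, the unexpected requirement cut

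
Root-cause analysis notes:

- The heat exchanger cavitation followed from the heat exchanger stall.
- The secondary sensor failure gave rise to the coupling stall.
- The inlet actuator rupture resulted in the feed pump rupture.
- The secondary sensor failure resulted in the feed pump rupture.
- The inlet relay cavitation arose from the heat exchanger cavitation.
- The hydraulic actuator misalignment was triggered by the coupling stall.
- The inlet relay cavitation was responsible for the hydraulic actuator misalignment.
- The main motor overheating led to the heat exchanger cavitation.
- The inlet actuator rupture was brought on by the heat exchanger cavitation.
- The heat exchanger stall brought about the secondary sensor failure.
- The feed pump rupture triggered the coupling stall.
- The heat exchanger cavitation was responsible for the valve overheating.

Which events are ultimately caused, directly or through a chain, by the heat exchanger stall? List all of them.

Direct effects: the heat exchanger cavitation, the secondary sensor failure.
2 steps out: the inlet actuator rupture, the inlet relay cavitation, the feed pump rupture, the coupling stall, the valve overheating.
3 steps out: the hydraulic actuator misalignment.
Not reachable from it: the main motor overheating.

the coupling stall, the feed pump rupture, the heat exchanger cavitation, the hydraulic actuator misalignment, the inlet actuator rupture, the inlet relay cavitation, the secondary sensor failure, the valve overheating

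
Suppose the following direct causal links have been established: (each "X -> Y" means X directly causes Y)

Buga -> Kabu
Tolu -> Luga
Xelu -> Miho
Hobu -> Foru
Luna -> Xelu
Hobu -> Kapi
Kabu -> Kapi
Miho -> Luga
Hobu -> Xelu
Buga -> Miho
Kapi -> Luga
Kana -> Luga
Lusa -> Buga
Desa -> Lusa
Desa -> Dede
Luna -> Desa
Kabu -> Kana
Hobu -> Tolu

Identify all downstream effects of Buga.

Direct effects: Kabu, Miho.
2 steps out: Kapi, Kana, Luga.
Not reachable from it: Hobu, Luna, Desa, Xelu, Tolu, Lusa, Dede, Foru.

Kabu, Kana, Kapi, Luga, Miho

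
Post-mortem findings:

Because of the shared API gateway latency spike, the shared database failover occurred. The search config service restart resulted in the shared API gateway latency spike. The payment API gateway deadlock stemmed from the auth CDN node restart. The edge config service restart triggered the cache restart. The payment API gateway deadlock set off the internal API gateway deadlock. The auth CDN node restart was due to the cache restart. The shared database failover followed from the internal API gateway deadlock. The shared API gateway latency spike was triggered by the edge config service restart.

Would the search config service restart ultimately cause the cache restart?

The search config service restart leads to the shared API gateway latency spike, the shared database failover; the cache restart is not among them.

No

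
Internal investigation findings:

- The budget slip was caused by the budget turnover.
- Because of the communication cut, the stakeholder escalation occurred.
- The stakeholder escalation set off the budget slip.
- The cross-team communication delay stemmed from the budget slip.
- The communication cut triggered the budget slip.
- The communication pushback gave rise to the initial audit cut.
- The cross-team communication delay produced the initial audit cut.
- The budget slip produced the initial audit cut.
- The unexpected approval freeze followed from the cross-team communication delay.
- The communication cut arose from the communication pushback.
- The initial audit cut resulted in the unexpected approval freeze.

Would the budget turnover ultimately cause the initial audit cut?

Yes

There is a causal chain: the budget turnover → the budget slip → the initial audit cut.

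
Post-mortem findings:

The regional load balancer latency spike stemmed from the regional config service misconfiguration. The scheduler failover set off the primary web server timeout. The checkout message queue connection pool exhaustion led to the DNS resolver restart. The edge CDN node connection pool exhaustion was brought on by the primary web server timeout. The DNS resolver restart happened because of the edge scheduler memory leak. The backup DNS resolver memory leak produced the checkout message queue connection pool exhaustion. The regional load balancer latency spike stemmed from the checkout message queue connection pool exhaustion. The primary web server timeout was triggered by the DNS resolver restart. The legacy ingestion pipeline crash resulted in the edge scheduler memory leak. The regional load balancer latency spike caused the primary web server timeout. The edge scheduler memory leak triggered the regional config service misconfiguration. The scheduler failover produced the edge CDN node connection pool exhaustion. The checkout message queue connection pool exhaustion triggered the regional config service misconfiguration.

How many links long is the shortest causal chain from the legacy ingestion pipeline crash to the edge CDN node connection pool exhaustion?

Shortest chain: the legacy ingestion pipeline crash → the edge scheduler memory leak → the DNS resolver restart → the primary web server timeout → the edge CDN node connection pool exhaustion.

4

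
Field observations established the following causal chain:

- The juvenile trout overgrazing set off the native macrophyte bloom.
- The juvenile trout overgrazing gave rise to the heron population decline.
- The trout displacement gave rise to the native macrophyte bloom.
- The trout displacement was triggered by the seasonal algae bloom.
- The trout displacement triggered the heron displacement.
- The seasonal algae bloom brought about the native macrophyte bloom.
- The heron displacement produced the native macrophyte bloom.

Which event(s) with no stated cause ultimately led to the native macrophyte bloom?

Tracing upstream from the native macrophyte bloom: the native macrophyte bloom ← the juvenile trout overgrazing.
A separate upstream branch: the native macrophyte bloom ← the seasonal algae bloom.
Each of those chain origins has no stated cause.

the juvenile trout overgrazing, the seasonal algae bloom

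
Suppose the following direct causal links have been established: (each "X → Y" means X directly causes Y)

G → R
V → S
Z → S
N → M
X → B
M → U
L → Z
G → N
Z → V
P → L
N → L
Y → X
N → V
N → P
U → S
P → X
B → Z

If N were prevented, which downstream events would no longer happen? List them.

L, M, P, U

Downstream of N: P, L, M, U, X, B, Z, V, S.
Of those, still caused via another path: X, B, Z, V, S.
The remainder have no surviving cause.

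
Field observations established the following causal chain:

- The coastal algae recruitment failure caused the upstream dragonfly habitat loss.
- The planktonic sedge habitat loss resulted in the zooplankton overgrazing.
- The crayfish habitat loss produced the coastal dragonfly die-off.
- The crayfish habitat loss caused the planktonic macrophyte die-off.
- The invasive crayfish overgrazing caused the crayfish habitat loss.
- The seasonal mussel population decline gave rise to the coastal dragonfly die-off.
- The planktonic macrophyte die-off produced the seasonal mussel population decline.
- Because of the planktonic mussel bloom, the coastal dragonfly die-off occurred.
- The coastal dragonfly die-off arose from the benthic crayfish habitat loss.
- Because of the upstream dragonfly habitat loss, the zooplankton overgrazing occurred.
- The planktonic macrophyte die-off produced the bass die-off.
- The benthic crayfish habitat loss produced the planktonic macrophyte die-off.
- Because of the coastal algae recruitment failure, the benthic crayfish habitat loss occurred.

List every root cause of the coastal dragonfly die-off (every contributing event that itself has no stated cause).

the coastal algae recruitment failure, the invasive crayfish overgrazing, the planktonic mussel bloom

Tracing upstream from the coastal dragonfly die-off: the coastal dragonfly die-off ← the planktonic mussel bloom.
A separate upstream branch: the coastal dragonfly die-off ← the crayfish habitat loss ← the invasive crayfish overgrazing.
A separate upstream branch: the coastal dragonfly die-off ← the benthic crayfish habitat loss ← the coastal algae recruitment failure.
Each of those chain origins has no stated cause.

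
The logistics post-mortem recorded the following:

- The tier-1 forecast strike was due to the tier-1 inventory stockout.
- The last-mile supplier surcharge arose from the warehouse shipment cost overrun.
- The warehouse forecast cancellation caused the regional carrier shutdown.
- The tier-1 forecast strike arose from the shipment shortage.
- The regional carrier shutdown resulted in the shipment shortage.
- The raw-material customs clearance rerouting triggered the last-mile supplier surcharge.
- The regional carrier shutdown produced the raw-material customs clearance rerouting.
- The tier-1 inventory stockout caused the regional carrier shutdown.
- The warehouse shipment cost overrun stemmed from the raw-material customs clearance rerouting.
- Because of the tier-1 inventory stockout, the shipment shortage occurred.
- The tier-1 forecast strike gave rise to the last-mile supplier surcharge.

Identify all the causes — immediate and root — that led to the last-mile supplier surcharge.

the raw-material customs clearance rerouting, the regional carrier shutdown, the shipment shortage, the tier-1 forecast strike, the tier-1 inventory stockout, the warehouse forecast cancellation, the warehouse shipment cost overrun

Immediate causes of the last-mile supplier surcharge: the tier-1 forecast strike, the raw-material customs clearance rerouting, the warehouse shipment cost overrun.
Further upstream: the tier-1 inventory stockout, the regional carrier shutdown, the shipment shortage, the warehouse forecast cancellation.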